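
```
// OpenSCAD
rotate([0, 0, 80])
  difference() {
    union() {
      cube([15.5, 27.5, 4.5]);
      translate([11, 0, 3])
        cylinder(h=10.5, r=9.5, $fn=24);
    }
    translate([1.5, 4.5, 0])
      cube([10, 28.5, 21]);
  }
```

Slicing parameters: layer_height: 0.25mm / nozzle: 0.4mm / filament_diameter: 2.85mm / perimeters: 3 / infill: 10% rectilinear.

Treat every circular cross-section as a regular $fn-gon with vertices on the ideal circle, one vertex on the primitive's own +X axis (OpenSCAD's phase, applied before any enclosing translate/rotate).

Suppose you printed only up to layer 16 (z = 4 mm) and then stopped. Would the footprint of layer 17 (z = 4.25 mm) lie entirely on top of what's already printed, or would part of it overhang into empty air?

Compare the two slices. At z = 4: the 15.5×27.5 cube contributes its full rectangle (area 426.25 mm²); the cylinder at (11, 0): section is a regular 24-gon, circumradius r=9.5 (area = (24/2)·9.500²·sin(360°/24) = 280.30 mm²); Merging all regions: the regions partially overlap — summed areas 706.55 mm² minus the doubly-counted overlap 110.90 mm² gives 595.65 mm² — area = 595.65 mm²; the cube at (1.5, 4.5) (footprint 10×28.5) is included at this height (area 285.00 mm²); Taking the first minus the rest: starting from that combined region (595.65 mm²), the 10×28.5 cube at (1.5, 4.5) partially overlaps it — only the 230.00 mm² overlap (of its 285.00 mm²) is removed, clipping the outline — area = 365.65 mm²; (rotated 80° about Z; rotation is an isometry so areas/perimeters/island counts are preserved). At z = 4.25: the cube (footprint 15.5×27.5) is included at this height (area 426.25 mm²); the r=9.5 cylinder at (11, 0) contributes a regular 24-gon of circumradius 9.5 (area = (24/2)·9.500²·sin(360°/24) = 280.30 mm²); Combining (union): the regions partially overlap — summed areas 706.55 mm² minus the doubly-counted overlap 110.90 mm² gives 595.65 mm² — area = 595.65 mm²; the cube at (1.5, 4.5) (footprint 10×28.5) is included at this height (area 285.00 mm²); Taking the first minus the rest: starting from that combined region (595.65 mm²), the 10×28.5 cube at (1.5, 4.5) partially overlaps it — only the 230.00 mm² overlap (of its 285.00 mm²) is removed, clipping the outline — area = 365.65 mm²; (whole slice rotated 80° about Z — lengths, areas and connectivity unchanged). Checking containment: the cross-section at z = 4.25 is a subset of the cross-section at z = 4.

entirely on top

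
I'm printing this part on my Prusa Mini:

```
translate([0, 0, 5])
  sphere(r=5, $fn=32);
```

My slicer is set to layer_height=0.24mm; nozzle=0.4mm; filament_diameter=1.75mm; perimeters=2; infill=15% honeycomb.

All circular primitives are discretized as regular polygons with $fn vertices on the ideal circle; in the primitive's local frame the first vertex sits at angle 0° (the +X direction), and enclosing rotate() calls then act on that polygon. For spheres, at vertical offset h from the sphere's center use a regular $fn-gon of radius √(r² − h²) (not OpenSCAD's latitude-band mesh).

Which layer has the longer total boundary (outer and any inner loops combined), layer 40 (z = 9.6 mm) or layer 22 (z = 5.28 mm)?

layer 22 (z = 5.28 mm)

Layer 40 (z = 9.6): the sphere: section is a regular 32-gon, circumradius = √(r²−h²) = √(5²−4.6²) = 1.960 (perimeter = 2·32·1.960·sin(180°/32) = 12.29 mm). So its perimeter = 12.29 mm. Layer 22 (z = 5.28): the r=5 sphere contributes a regular 32-gon of circumradius √(5²−0.28²) = 4.992 (perimeter = 2·32·4.992·sin(180°/32) = 31.32 mm). So its perimeter = 31.32 mm. Layer 22 is larger (31.32 vs 12.29 mm).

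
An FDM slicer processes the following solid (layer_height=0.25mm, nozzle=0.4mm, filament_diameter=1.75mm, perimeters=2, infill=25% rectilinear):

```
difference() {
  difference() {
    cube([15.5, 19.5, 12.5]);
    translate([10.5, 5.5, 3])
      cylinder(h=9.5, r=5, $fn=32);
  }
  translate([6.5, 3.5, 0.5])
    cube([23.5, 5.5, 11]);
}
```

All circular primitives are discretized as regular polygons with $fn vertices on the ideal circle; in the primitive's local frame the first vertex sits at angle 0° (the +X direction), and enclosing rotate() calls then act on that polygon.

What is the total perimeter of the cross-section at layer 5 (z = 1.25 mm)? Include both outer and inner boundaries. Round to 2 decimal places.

At z = 1.25 mm: the 15.5×19.5 cube contributes its full rectangle (perimeter 70.00 mm); the cylinder at (10.5, 5.5) is not intersected at this z (z outside [3, 12.5]); Taking the first minus the rest: none of the subtracted shapes is present at this height, so the 15.5×19.5 cube is unchanged — boundary = 70.00 mm; the cube at (6.5, 3.5) (footprint 23.5×5.5) is included at this height (perimeter 58.00 mm); Taking the first minus the rest: starting from the result so far, the 23.5×5.5 cube at (6.5, 3.5) partially overlaps it — only the 49.50 mm² overlap (of its 129.25 mm²) is removed, clipping the outline — boundary = 88.00 mm. Overall, the cross-section is a single solid region. Total boundary length (outer) = 88.00 mm.

88.00 mm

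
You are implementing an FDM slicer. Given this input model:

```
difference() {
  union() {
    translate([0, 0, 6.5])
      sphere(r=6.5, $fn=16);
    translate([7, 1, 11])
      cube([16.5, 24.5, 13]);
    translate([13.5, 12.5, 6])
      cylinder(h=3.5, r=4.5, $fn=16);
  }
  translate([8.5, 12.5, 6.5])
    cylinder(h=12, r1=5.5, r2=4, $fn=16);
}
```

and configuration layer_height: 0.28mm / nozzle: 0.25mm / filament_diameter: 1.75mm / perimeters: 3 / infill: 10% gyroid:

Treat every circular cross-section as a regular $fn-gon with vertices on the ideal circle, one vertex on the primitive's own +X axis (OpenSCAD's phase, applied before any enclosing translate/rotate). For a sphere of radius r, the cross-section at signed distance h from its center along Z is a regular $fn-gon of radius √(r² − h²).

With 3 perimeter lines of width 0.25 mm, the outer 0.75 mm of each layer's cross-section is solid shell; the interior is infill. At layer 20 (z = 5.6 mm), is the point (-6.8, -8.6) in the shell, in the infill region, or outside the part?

outside

At z = 5.6 mm: the r=6.5 sphere contributes a regular 16-gon of circumradius √(6.5²−0.9²) = 6.437; the cube at (7, 1) is not intersected at this z (z outside [11, 24]); the cylinder at (13.5, 12.5) is absent (z outside [6, 9.5]); Combining (union): only the r=6.5 sphere is present, so the union is just that shape — 1 connected region; the cone at (8.5, 12.5) does not reach this height (z outside [6.5, 18.5]); Subtracting the remaining from the first: none of the subtracted shapes is present at this height, so that combined region is unchanged — 1 connected region. Overall, the cross-section is a single solid region. The nearest boundary edge runs (-4.55, -4.55)→(-2.46, -5.95); distance from the point to it = 4.61 mm. The point is not inside any of the regions above, so it lies outside the cross-section (4.61 mm from the nearest boundary).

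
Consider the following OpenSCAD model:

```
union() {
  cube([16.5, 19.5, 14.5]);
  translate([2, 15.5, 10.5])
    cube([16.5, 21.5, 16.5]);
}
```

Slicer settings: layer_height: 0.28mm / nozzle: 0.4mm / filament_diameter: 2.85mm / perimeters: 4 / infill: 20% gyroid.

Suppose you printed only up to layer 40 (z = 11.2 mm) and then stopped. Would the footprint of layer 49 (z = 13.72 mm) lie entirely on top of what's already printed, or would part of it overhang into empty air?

entirely on top

Compare the two slices. At z = 11.2: the 16.5×19.5 cube contributes its full rectangle (area 321.75 mm²); the cube at (2, 15.5) is present — its section is the full 16.5×21.5 rectangle (area 354.75 mm²); Merging all regions: the regions partially overlap — summed areas 676.50 mm² minus the doubly-counted overlap 58.00 mm² gives 618.50 mm² — area = 618.50 mm². At z = 13.72: the cube is present — its section is the full 16.5×19.5 rectangle (area 321.75 mm²); the cube at (2, 15.5) (footprint 16.5×21.5) is included at this height (area 354.75 mm²); Taking the union: the regions partially overlap — summed areas 676.50 mm² minus the doubly-counted overlap 58.00 mm² gives 618.50 mm² — area = 618.50 mm². Checking containment: the cross-section at z = 13.72 is a subset of the cross-section at z = 11.2.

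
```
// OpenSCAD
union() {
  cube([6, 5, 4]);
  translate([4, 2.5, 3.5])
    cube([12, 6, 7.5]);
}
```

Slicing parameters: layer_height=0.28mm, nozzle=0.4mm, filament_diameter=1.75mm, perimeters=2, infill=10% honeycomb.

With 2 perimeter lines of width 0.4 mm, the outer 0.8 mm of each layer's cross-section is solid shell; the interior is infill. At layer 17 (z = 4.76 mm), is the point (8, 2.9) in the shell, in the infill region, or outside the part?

At z = 4.76 mm: the cube is absent (z outside [0, 4]); the cube at (4, 2.5) is present — its section is the full 12×6 rectangle; Combining (union): only the 12×6 cube at (4, 2.5) is present, so the union is just that shape — 1 connected region. Overall, the cross-section is a single solid region. The nearest boundary edge runs (4.00, 2.50)→(16.00, 2.50); distance from the point to it = 0.40 mm. The point is inside the cross-section, 0.40 mm from the nearest boundary — within the 0.8 mm shell band (2 × 0.4).

shell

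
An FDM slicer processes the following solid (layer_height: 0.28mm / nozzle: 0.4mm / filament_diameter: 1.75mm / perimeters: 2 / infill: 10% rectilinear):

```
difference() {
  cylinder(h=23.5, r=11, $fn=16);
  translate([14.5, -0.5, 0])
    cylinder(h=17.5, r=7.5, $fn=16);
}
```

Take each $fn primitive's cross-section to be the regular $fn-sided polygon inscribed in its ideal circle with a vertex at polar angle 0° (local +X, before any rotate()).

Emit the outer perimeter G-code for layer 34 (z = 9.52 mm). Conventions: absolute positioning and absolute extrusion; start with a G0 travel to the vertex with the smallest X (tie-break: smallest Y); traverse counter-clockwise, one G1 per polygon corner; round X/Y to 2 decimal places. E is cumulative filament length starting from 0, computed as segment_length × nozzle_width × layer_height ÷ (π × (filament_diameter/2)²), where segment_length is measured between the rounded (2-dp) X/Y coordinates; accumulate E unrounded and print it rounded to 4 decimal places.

At z = 9.52 mm: the r=11 cylinder gives a regular 16-gon of circumradius 11 (constant along its height); the cylinder at (14.5, -0.5): section is a regular 16-gon, circumradius r=7.5; After the difference (first − rest): starting from the r=11 cylinder, the r=7.5 cylinder at (14.5, -0.5) partially overlaps it — only the 27.81 mm² overlap (of its 172.21 mm²) is removed, clipping the outline — 1 connected region. The outline is a single polygon with 19 vertices. Extrusion per mm of travel: 0.4 × 0.28 / (π × 0.875²) = 0.046564. Accumulating E over each segment gives final E = 3.2278.

G0 X-11.00 Y0.00 Z9.52
G1 X-10.16 Y-4.21 E0.1999
G1 X-7.78 Y-7.78 E0.3997
G1 X-4.21 Y-10.16 E0.5995
G1 X0.00 Y-11.00 E0.7994
G1 X4.21 Y-10.16 E0.9993
G1 X7.78 Y-7.78 E1.1991
G1 X9.15 Y-5.73 E1.3139
G1 X7.57 Y-3.37 E1.4461
G1 X7.00 Y-0.50 E1.5824
G1 X7.57 Y2.37 E1.7186
G1 X9.20 Y4.80 E1.8549
G1 X9.59 Y5.07 E1.8770
G1 X7.78 Y7.78 E2.0287
G1 X4.21 Y10.16 E2.2285
G1 X0.00 Y11.00 E2.4284
G1 X-4.21 Y10.16 E2.6283
G1 X-7.78 Y7.78 E2.8281
G1 X-10.16 Y4.21 E3.0279
G1 X-11.00 Y0.00 E3.2278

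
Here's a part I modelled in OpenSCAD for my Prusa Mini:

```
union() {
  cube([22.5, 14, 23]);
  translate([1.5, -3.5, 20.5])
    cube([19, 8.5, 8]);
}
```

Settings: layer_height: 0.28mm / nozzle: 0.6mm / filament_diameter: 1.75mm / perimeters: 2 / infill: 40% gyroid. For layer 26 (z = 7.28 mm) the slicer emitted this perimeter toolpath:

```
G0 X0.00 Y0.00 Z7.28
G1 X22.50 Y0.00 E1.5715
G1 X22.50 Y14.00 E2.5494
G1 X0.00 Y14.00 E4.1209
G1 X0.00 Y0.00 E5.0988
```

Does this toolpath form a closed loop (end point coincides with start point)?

yes

Start point (G0): (0.00, 0.00). End point (last G1): the path returns to the start — closed.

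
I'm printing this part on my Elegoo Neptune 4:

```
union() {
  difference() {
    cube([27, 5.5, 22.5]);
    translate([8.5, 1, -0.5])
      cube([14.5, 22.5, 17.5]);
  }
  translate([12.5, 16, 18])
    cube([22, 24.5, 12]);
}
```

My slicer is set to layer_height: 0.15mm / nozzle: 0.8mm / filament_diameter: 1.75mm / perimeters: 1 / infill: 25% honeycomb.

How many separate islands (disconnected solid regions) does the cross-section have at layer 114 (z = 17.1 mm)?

1

At z = 17.1 mm: the cube (footprint 27×5.5) is included at this height; the cube at (8.5, 1) does not reach this height (z outside [-0.5, 17]); Subtracting the remaining from the first: none of the subtracted shapes is present at this height, so the 27×5.5 cube is unchanged — 1 connected region; the cube at (12.5, 16) is not intersected at this z (z outside [18, 30]); Merging all regions: only that combined region is present, so the union is just that shape — 1 connected region. Overall, the cross-section is a single solid region. Island count = 1.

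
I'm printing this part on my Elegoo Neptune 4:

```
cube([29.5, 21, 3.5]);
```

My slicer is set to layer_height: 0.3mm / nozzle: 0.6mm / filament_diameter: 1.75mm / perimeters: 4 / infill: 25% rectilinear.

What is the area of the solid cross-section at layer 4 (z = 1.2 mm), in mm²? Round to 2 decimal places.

619.50 mm²

At z = 1.2 mm: the cube is present — its section is the full 29.5×21 rectangle (area 619.50 mm²). Overall, the cross-section is a single solid region. Net area = 619.50 mm².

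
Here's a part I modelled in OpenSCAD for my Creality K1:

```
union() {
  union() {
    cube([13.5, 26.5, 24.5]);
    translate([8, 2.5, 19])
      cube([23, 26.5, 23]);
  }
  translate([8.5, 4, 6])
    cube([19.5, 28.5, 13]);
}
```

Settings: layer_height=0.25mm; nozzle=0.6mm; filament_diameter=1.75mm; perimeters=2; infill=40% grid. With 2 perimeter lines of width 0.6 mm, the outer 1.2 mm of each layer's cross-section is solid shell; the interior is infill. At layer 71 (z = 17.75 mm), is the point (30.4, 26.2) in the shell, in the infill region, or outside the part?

outside

At z = 17.75 mm: the 13.5×26.5 cube contributes its full rectangle; the cube at (8, 2.5) is not intersected at this z (z outside [19, 42]); Taking the union: only the 13.5×26.5 cube is present, so the union is just that shape — 1 connected region; the cube at (8.5, 4) (footprint 19.5×28.5) is included at this height; Taking the union: the regions partially overlap (shared area 112.50 mm²), so overlapping operands fuse into one piece — 1 connected region. Overall, the cross-section is a single solid region. The nearest boundary edge runs (28.00, 32.50)→(28.00, 4.00); distance from the point to it = 2.40 mm. The point is not inside any of the regions above, so it lies outside the cross-section (2.40 mm from the nearest boundary).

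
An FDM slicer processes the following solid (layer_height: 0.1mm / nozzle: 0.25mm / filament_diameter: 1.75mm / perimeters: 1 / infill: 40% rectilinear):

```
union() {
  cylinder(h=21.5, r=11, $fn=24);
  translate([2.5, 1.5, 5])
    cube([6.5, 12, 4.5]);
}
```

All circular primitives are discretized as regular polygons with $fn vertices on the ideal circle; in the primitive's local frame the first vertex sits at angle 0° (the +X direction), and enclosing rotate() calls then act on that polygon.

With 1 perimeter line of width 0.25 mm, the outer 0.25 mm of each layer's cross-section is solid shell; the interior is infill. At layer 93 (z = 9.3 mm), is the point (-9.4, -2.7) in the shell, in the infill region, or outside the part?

At z = 9.3 mm: the r=11 cylinder gives a regular 24-gon of circumradius 11 (constant along its height); the 6.5×12 cube at (2.5, 1.5) contributes its full rectangle; Combining (union): the regions partially overlap (shared area 48.92 mm²), so overlapping operands fuse into one piece — 1 connected region. Overall, the cross-section is a single solid region. The nearest boundary edge runs (-9.53, -5.50)→(-10.63, -2.85); distance from the point to it = 1.19 mm. The point is inside the cross-section and 1.19 mm from the nearest boundary — more than the 0.25 mm shell width (1 × 0.25), so it's in the infill interior.

infill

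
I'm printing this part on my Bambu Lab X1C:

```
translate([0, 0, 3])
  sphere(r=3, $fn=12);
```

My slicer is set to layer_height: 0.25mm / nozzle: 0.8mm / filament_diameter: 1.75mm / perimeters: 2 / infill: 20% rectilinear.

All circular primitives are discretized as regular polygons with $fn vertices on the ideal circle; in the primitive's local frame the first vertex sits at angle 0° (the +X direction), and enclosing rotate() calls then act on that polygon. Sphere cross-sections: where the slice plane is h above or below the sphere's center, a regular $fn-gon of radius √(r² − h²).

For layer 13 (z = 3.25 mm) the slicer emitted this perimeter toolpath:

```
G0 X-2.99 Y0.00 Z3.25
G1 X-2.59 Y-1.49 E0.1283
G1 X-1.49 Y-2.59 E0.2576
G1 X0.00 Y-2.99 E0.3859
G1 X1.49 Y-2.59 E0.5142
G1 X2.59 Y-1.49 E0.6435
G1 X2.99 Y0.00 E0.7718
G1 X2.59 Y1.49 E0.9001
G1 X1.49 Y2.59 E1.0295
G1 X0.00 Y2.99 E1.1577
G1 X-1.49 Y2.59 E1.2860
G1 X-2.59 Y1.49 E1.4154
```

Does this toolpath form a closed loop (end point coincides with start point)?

Start point (G0): (-2.99, 0.00). End point (last G1): the path does not return to the start — open.

no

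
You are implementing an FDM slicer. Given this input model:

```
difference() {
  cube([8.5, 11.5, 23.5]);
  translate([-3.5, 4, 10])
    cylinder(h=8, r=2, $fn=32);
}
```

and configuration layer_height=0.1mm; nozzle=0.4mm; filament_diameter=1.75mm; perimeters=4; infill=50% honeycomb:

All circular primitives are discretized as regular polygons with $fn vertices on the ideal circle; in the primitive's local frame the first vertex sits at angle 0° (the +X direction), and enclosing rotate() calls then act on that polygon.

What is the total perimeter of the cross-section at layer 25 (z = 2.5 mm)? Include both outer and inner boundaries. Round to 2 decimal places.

At z = 2.5 mm: the cube is present — its section is the full 8.5×11.5 rectangle (perimeter 40.00 mm); the cylinder at (-3.5, 4) does not reach this height (z outside [10, 18]); After the difference (first − rest): none of the subtracted shapes is present at this height, so the 8.5×11.5 cube is unchanged — boundary = 40.00 mm. Overall, the cross-section is a single solid region. Total boundary length (outer) = 40.00 mm.

40.00 mm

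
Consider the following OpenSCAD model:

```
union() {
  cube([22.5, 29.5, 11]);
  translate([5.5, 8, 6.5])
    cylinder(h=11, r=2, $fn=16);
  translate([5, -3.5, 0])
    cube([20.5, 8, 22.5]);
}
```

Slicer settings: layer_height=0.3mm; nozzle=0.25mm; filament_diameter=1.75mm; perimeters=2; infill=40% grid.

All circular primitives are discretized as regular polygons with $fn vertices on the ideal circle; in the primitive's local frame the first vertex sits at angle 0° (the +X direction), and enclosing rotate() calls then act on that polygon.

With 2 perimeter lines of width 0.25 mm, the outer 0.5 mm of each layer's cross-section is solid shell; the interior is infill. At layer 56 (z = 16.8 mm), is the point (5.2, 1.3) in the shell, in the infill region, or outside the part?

shell

At z = 16.8 mm: the cube does not reach this height (z outside [0, 11]); the cylinder at (5.5, 8): section is a regular 16-gon, circumradius r=2; the cube at (5, -3.5) is present — its section is the full 20.5×8 rectangle; Taking the union: the 2 present regions are separate (no shared area or edge), so areas and boundary lengths simply add and each stays a separate island — 2 connected regions. Overall, the cross-section has 2 separate islands. The nearest boundary edge runs (5.00, -3.50)→(5.00, 4.50); distance from the point to it = 0.20 mm. (Shell/infill is judged within the island containing the point — the largest one.) The point is inside the cross-section, 0.20 mm from the nearest boundary — within the 0.5 mm shell band (2 × 0.25).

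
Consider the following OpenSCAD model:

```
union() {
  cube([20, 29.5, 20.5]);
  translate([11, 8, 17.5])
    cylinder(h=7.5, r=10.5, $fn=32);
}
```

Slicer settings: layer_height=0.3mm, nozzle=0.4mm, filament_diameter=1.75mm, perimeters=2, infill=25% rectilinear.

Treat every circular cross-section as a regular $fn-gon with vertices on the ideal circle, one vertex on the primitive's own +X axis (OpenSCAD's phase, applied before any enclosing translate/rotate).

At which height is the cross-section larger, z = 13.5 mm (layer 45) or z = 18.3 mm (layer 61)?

layer 61 (z = 18.3 mm)

Layer 45 (z = 13.5): the cube is present — its section is the full 20×29.5 rectangle (area 590.00 mm²); the cylinder at (11, 8) is absent (z outside [17.5, 25]); Combining (union): only the 20×29.5 cube is present, so the union is just that shape — area = 590.00 mm². So its area = 590.00 mm². Layer 61 (z = 18.3): the cube is present — its section is the full 20×29.5 rectangle (area 590.00 mm²); the r=10.5 cylinder at (11, 8) contributes a regular 32-gon of circumradius 10.5 (area = (32/2)·10.500²·sin(360°/32) = 344.14 mm²); Combining (union): the regions partially overlap — summed areas 934.14 mm² minus the doubly-counted overlap 310.78 mm² gives 623.36 mm² — area = 623.36 mm². So its area = 623.36 mm². Layer 61 is larger (623.36 vs 590.00 mm²).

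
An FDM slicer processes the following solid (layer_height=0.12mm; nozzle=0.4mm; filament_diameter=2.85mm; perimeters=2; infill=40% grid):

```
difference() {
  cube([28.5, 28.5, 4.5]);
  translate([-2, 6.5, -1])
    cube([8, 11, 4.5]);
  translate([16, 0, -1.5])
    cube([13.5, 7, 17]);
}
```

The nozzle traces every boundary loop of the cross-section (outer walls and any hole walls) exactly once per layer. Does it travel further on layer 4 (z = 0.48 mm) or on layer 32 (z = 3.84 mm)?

layer 4 (z = 0.48 mm)

Layer 4 (z = 0.48): the cube (footprint 28.5×28.5) is included at this height (perimeter 114.00 mm); the cube at (-2, 6.5) (footprint 8×11) is included at this height (perimeter 38.00 mm); the 13.5×7 cube at (16, 0) contributes its full rectangle (perimeter 41.00 mm); Taking the first minus the rest: starting from the 28.5×28.5 cube, the 8×11 cube at (-2, 6.5) partially overlaps it — only the 66.00 mm² overlap (of its 88.00 mm²) is removed, clipping the outline; the 13.5×7 cube at (16, 0) partially overlaps it — only the 87.50 mm² overlap (of its 94.50 mm²) is removed, clipping the outline — boundary = 126.00 mm. So its perimeter = 126.00 mm. Layer 32 (z = 3.84): the 28.5×28.5 cube contributes its full rectangle (perimeter 114.00 mm); the cube at (-2, 6.5) is not intersected at this z (z outside [-1, 3.5]); the cube at (16, 0) (footprint 13.5×7) is included at this height (perimeter 41.00 mm); After the difference (first − rest): starting from the 28.5×28.5 cube, the 13.5×7 cube at (16, 0) partially overlaps it — only the 87.50 mm² overlap (of its 94.50 mm²) is removed, clipping the outline — boundary = 114.00 mm. So its perimeter = 114.00 mm. Layer 4 is larger (126.00 vs 114.00 mm).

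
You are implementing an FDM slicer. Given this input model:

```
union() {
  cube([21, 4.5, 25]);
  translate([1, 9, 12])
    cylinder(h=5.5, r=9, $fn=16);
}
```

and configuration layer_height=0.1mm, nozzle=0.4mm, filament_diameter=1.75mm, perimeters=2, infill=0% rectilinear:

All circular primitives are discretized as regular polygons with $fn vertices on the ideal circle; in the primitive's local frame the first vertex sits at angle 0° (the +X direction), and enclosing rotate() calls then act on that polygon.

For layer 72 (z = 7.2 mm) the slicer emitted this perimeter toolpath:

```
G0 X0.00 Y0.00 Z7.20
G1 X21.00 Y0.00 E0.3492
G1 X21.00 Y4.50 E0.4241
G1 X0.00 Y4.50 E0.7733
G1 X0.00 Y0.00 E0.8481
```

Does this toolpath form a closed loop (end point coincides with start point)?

yes

Start point (G0): (0.00, 0.00). End point (last G1): the path returns to the start — closed.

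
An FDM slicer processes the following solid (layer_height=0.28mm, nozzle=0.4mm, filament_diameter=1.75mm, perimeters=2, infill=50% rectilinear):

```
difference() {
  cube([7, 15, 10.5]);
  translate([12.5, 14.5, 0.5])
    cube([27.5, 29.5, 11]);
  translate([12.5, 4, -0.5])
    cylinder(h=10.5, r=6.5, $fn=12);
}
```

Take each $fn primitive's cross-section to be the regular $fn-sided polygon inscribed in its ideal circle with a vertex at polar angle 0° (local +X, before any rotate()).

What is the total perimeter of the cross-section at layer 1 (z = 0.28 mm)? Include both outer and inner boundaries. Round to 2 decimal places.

44.34 mm

At z = 0.28 mm: the 7×15 cube contributes its full rectangle (perimeter 44.00 mm); the cube at (12.5, 14.5) does not reach this height (z outside [0.5, 11.5]); the cylinder at (12.5, 4): section is a regular 12-gon, circumradius r=6.5 (perimeter = 2·12·6.500·sin(180°/12) = 40.38 mm); Taking the first minus the rest: starting from the 7×15 cube, the r=6.5 cylinder at (12.5, 4) partially overlaps it — only the 3.69 mm² overlap (of its 126.75 mm²) is removed, clipping the outline — boundary = 44.34 mm. Overall, the cross-section is a single solid region. Total boundary length (outer) = 44.34 mm.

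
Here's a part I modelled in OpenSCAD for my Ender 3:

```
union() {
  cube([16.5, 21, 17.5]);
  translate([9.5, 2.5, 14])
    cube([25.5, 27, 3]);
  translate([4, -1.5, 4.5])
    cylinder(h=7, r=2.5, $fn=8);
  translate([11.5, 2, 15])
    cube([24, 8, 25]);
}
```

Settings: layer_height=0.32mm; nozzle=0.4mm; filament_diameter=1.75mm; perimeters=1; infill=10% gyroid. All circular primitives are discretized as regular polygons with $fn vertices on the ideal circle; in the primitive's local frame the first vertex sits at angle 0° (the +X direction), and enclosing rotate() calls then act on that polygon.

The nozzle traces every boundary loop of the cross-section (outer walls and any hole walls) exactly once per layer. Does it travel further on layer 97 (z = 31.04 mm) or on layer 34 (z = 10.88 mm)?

Layer 97 (z = 31.04): the cube does not reach this height (z outside [0, 17.5]); the cube at (9.5, 2.5) is absent (z outside [14, 17]); the cylinder at (4, -1.5) is not intersected at this z (z outside [4.5, 11.5]); the cube at (11.5, 2) is present — its section is the full 24×8 rectangle (perimeter 64.00 mm); Combining (union): only the 24×8 cube at (11.5, 2) is present, so the union is just that shape — boundary = 64.00 mm. So its perimeter = 64.00 mm. Layer 34 (z = 10.88): the 16.5×21 cube contributes its full rectangle (perimeter 75.00 mm); the cube at (9.5, 2.5) is not intersected at this z (z outside [14, 17]); the r=2.5 cylinder at (4, -1.5) contributes a regular 8-gon of circumradius 2.5 (perimeter = 2·8·2.500·sin(180°/8) = 15.31 mm); the cube at (11.5, 2) is absent (z outside [15, 40]); Combining (union): the regions partially overlap (shared area 2.27 mm²), so the edge portions inside another operand are dropped and the merged outline is re-measured after clipping — boundary = 82.14 mm. So its perimeter = 82.14 mm. Layer 34 is larger (82.14 vs 64.00 mm).

layer 34 (z = 10.88 mm)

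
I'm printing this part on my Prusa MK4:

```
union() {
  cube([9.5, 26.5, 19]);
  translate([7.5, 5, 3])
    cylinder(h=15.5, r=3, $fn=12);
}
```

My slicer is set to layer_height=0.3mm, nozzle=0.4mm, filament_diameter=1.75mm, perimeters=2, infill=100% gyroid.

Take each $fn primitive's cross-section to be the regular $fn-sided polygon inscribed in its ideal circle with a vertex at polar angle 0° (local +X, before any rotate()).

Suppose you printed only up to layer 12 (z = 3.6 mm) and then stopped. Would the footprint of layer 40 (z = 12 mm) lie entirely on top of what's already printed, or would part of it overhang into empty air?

entirely on top

Compare the two slices. At z = 3.6: the 9.5×26.5 cube contributes its full rectangle (area 251.75 mm²); the r=3 cylinder at (7.5, 5) gives a regular 12-gon of circumradius 3 (constant along its height) (area = (12/2)·3.000²·sin(360°/12) = 27.00 mm²); Merging all regions: the regions partially overlap — summed areas 278.75 mm² minus the doubly-counted overlap 24.25 mm² gives 254.50 mm² — area = 254.50 mm². At z = 12: the cube (footprint 9.5×26.5) is included at this height (area 251.75 mm²); the r=3 cylinder at (7.5, 5) contributes a regular 12-gon of circumradius 3 (area = (12/2)·3.000²·sin(360°/12) = 27.00 mm²); Taking the union: the regions partially overlap — summed areas 278.75 mm² minus the doubly-counted overlap 24.25 mm² gives 254.50 mm² — area = 254.50 mm². Checking containment: the cross-section at z = 12 is a subset of the cross-section at z = 3.6.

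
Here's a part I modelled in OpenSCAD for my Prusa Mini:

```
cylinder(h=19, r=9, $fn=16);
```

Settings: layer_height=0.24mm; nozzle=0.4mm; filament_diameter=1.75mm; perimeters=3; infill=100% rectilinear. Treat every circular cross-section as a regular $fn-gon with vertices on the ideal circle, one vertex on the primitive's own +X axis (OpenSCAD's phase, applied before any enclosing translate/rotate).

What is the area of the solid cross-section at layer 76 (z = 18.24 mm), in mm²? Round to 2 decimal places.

247.98 mm²

At z = 18.24 mm: the r=9 cylinder gives a regular 16-gon of circumradius 9 (constant along its height) (area = (16/2)·9.000²·sin(360°/16) = 247.98 mm²). Overall, the cross-section is a single solid region. Net area = 247.98 mm².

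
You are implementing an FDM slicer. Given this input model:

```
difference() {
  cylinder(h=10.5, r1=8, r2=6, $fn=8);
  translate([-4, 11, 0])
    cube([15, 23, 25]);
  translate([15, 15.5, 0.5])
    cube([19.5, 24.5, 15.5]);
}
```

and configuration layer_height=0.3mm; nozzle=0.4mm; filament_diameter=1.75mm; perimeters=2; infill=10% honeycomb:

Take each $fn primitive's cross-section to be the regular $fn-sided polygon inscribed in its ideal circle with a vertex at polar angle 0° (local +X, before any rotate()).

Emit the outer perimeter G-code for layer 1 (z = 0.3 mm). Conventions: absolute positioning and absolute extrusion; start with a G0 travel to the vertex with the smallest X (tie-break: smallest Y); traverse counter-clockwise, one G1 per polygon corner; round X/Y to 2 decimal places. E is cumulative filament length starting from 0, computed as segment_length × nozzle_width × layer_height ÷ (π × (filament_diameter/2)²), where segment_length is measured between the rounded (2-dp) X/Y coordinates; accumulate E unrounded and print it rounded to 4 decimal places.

G0 X-7.94 Y0.00 Z0.30
G1 X-5.62 Y-5.62 E0.3033
G1 X0.00 Y-7.94 E0.6067
G1 X5.62 Y-5.62 E0.9100
G1 X7.94 Y0.00 E1.2133
G1 X5.62 Y5.62 E1.5167
G1 X0.00 Y7.94 E1.8200
G1 X-5.62 Y5.62 E2.1233
G1 X-7.94 Y0.00 E2.4267

At z = 0.3 mm: the cone (r1=8→r2=6) has section circumradius 7.943 here — a regular 8-gon; the cube at (-4, 11) is present — its section is the full 15×23 rectangle; the cube at (15, 15.5) does not reach this height (z outside [0.5, 16]); After the difference (first − rest): starting from the cone, the 15×23 cube at (-4, 11) misses the remaining region (no effect) — 1 connected region. The outline is a single polygon with 8 vertices. Extrusion per mm of travel: 0.4 × 0.3 / (π × 0.875²) = 0.049890. Accumulating E over each segment gives final E = 2.4267.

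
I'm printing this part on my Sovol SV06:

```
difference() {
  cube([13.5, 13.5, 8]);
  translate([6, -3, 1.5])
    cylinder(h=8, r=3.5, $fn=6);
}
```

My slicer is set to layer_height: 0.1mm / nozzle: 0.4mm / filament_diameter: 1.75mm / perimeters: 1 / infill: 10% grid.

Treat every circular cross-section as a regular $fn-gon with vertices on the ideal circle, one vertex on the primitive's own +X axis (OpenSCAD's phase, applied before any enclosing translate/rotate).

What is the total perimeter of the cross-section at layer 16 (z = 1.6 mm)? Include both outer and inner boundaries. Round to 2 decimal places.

54.04 mm

At z = 1.6 mm: the 13.5×13.5 cube contributes its full rectangle (perimeter 54.00 mm); the r=3.5 cylinder at (6, -3) gives a regular 6-gon of circumradius 3.5 (constant along its height) (perimeter = 2·6·3.500·sin(180°/6) = 21.00 mm); After the difference (first − rest): starting from the 13.5×13.5 cube, the r=3.5 cylinder at (6, -3) partially overlaps it — only the 0.11 mm² overlap (of its 31.83 mm²) is removed, clipping the outline — boundary = 54.04 mm. Overall, the cross-section is a single solid region. Total boundary length (outer) = 54.04 mm.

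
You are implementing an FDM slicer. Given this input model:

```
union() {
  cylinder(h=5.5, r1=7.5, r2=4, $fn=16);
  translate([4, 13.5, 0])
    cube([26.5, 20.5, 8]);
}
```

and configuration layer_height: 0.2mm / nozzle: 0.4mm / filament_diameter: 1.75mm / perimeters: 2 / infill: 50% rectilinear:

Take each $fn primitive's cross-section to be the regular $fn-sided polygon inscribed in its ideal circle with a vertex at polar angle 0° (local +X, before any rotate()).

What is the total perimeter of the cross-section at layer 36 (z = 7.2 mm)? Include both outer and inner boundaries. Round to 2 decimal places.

94.00 mm

At z = 7.2 mm: the cone is not intersected at this z (z outside [0, 5.5]); the cube at (4, 13.5) (footprint 26.5×20.5) is included at this height (perimeter 94.00 mm); Combining (union): only the 26.5×20.5 cube at (4, 13.5) is present, so the union is just that shape — boundary = 94.00 mm. Overall, the cross-section is a single solid region. Total boundary length (outer) = 94.00 mm.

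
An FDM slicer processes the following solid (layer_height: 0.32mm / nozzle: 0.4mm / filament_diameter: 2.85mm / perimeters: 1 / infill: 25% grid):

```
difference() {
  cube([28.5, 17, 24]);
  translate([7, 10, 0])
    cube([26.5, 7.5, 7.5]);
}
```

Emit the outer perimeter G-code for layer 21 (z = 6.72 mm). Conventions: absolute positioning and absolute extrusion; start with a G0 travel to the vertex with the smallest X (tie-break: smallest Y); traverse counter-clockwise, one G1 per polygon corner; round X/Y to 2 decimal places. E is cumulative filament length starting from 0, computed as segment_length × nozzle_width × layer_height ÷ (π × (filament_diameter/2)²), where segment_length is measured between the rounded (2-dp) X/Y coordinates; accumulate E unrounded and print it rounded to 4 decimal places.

G0 X0.00 Y0.00 Z6.72
G1 X28.50 Y0.00 E0.5718
G1 X28.50 Y10.00 E0.7725
G1 X7.00 Y10.00 E1.2039
G1 X7.00 Y17.00 E1.3443
G1 X0.00 Y17.00 E1.4848
G1 X0.00 Y0.00 E1.8259

At z = 6.72 mm: the 28.5×17 cube contributes its full rectangle; the 26.5×7.5 cube at (7, 10) contributes its full rectangle; After the difference (first − rest): starting from the 28.5×17 cube, the 26.5×7.5 cube at (7, 10) partially overlaps it — only the 150.50 mm² overlap (of its 198.75 mm²) is removed, clipping the outline — 1 connected region. The outline is a single polygon with 6 vertices. Extrusion per mm of travel: 0.4 × 0.32 / (π × 1.425²) = 0.020065. Accumulating E over each segment gives final E = 1.8259.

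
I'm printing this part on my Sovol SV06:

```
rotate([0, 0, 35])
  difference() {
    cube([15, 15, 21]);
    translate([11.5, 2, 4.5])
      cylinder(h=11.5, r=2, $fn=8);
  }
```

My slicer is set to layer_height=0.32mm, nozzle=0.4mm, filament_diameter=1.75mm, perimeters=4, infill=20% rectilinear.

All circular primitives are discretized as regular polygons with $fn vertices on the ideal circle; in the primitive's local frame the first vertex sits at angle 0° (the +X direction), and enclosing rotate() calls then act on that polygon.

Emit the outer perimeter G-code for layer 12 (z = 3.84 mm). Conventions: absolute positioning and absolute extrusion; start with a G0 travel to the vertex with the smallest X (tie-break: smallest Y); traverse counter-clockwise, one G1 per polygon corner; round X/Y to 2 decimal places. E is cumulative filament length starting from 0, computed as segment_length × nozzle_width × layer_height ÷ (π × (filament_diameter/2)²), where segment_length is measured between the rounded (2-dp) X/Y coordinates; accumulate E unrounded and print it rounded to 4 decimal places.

G0 X-8.60 Y12.29 Z3.84
G1 X0.00 Y0.00 E0.7983
G1 X12.29 Y8.60 E1.5965
G1 X3.68 Y20.89 E2.3951
G1 X-8.60 Y12.29 E3.1929

At z = 3.84 mm: the 15×15 cube contributes its full rectangle; the cylinder at (11.5, 2) does not reach this height (z outside [4.5, 16]); Subtracting the remaining from the first: none of the subtracted shapes is present at this height, so the 15×15 cube is unchanged — 1 connected region; (rotated 35° about Z; rotation is an isometry so areas/perimeters/island counts are preserved). The outline is a single polygon with 4 vertices. Extrusion per mm of travel: 0.4 × 0.32 / (π × 0.875²) = 0.053216. Accumulating E over each segment gives final E = 3.1929.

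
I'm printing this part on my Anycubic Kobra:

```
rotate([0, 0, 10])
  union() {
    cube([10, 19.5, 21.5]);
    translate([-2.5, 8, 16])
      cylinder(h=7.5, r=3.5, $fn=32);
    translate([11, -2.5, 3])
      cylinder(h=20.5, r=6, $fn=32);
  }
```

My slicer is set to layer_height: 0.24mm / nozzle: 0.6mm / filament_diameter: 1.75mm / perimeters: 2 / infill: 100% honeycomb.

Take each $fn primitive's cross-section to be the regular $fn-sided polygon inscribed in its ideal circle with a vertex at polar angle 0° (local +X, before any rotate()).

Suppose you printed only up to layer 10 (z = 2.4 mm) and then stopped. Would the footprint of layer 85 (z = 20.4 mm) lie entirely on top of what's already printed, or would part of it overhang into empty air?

Compare the two slices. At z = 2.4: the cube is present — its section is the full 10×19.5 rectangle (area 195.00 mm²); the cylinder at (-2.5, 8) is absent (z outside [16, 23.5]); the cylinder at (11, -2.5) is absent (z outside [3, 23.5]); Taking the union: only the 10×19.5 cube is present, so the union is just that shape — area = 195.00 mm²; (rotated 10° about Z; rotation is an isometry so areas/perimeters/island counts are preserved). At z = 20.4: the 10×19.5 cube contributes its full rectangle (area 195.00 mm²); the cylinder at (-2.5, 8): section is a regular 32-gon, circumradius r=3.5 (area = (32/2)·3.500²·sin(360°/32) = 38.24 mm²); the cylinder at (11, -2.5): section is a regular 32-gon, circumradius r=6 (area = (32/2)·6.000²·sin(360°/32) = 112.37 mm²); Merging all regions: the regions partially overlap — summed areas 345.61 mm² minus the doubly-counted overlap 13.45 mm² gives 332.16 mm² — area = 332.16 mm²; (whole slice rotated 10° about Z — lengths, areas and connectivity unchanged). Checking containment: at z = 20.4 the cross-section extends beyond the z = 2.4 cross-section by about 137.16 mm².

part overhangs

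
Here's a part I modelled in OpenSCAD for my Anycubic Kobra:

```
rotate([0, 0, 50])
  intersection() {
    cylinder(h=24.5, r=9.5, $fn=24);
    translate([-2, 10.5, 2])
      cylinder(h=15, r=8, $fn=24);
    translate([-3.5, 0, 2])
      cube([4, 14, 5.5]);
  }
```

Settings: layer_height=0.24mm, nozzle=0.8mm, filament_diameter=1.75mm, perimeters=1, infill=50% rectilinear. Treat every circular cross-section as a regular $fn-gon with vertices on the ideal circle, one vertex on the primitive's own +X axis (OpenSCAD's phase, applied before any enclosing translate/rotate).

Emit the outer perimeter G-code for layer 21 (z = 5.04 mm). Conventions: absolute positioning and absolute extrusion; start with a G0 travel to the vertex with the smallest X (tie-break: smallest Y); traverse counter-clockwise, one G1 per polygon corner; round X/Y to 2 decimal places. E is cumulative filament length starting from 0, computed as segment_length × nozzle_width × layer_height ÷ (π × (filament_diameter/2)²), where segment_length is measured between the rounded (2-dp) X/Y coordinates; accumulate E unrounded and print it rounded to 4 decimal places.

G0 X-8.95 Y2.94 Z5.04
G1 X-4.32 Y-0.95 E0.4827
G1 X-3.20 Y0.07 E0.6036
G1 X-2.08 Y1.84 E0.7708
G1 X-1.94 Y2.28 E0.8077
G1 X-6.91 Y6.45 E1.3256
G1 X-7.28 Y6.11 E1.3657
G1 X-8.61 Y4.01 E1.5641
G1 X-8.95 Y2.94 E1.6537

At z = 5.04 mm: the r=9.5 cylinder contributes a regular 24-gon of circumradius 9.5; the r=8 cylinder at (-2, 10.5) contributes a regular 24-gon of circumradius 8; the 4×14 cube at (-3.5, 0) contributes its full rectangle; Keeping only the common overlap: the r=8 cylinder at (-2, 10.5) partially overlaps the r=9.5 cylinder; clipping to the common part keeps 63.85 mm²; the 4×14 cube at (-3.5, 0) partially overlaps the running intersection; clipping to the common part keeps 26.44 mm² — 1 connected region; (rotated 50° about Z; rotation is an isometry so areas/perimeters/island counts are preserved). The outline is a single polygon with 8 vertices. Extrusion per mm of travel: 0.8 × 0.24 / (π × 0.875²) = 0.079824. Accumulating E over each segment gives final E = 1.6537.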